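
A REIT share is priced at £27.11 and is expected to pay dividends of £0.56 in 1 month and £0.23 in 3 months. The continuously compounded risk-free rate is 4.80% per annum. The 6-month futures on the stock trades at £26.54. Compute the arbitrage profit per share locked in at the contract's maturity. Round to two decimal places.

PV(dividends) I = 0.56·e^(−0.0480·1/12) + 0.23·e^(−0.0480·3/12) = 0.7850
Fair futures F* = (S − I)·e^(rT) = (27.11 − 0.7850)·e^0.024000 = 26.3250 × 1.024290 = 26.9644
Market £26.54 < fair 26.9644: forward underpriced → reverse cash-and-carry (short the stock, invest proceeds at r, pay the dividends, go long the forward).
Profit at T = |F_mkt − F*| = |26.54 − 26.9644| = £0.42 per share

£0.42 per share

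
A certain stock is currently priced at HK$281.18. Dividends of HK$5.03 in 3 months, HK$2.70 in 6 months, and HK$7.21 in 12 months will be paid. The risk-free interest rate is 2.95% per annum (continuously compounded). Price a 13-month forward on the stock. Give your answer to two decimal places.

PV(dividends) I = 5.03·e^(−0.0295·3/12) + 2.70·e^(−0.0295·6/12) + 7.21·e^(−0.0295·12/12)
I = 4.9930 + 2.6605 + 7.0004 = 14.6539
F = (S − I)·e^(rT) = (281.18 − 14.6539) · e^(0.0295·13/12)
= 266.5261 · e^0.031958 = 266.5261 × 1.032474 = HK$275.18

HK$275.18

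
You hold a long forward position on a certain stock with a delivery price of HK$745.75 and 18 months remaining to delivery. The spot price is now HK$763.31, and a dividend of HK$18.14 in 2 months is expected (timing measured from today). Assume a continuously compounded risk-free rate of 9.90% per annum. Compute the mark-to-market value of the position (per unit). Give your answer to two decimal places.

HK$102.63

PV(remaining dividends) I = 18.14·e^(−0.0990·2/12) = 17.8431
Current forward F = (S − I)·e^(rT) = (763.31 − 17.8431)·e^(0.0990·18/12) = 745.4669 × 1.160093 = 864.8109
Value (long) = (F − K)·e^(−rT) = (864.8109 − 745.75) × 0.862000 = 102.6305
Value = HK$102.63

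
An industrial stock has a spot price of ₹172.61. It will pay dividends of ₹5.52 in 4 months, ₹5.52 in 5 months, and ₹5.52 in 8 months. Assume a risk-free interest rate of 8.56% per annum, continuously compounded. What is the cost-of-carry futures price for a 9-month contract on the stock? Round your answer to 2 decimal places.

PV(dividends) I = 5.52·e^(−0.0856·4/12) + 5.52·e^(−0.0856·5/12) + 5.52·e^(−0.0856·8/12)
I = 5.3647 + 5.3266 + 5.2138 = 15.9051
F = (S − I)·e^(rT) = (172.61 − 15.9051) · e^(0.0856·9/12)
= 156.7049 · e^0.064200 = 156.7049 × 1.066306 = ₹167.10

₹167.10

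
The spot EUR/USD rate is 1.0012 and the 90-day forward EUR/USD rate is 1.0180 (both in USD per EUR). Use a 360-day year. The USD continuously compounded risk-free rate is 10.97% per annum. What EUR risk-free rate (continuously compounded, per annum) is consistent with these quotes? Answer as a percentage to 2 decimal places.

4.31%

F = S·e^((r_USD − r_EUR)T) ⇒ r_EUR = r_USD − ln(F/S)/T
ln(1.0180/1.0012) = 0.016641; /(90/360) = 0.066564
r_EUR = 0.1097 − 0.066564 = 0.043136
r_EUR = 4.31%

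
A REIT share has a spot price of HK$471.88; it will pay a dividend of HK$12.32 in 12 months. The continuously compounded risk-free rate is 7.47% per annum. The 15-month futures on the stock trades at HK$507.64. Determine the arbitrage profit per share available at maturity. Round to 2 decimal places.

PV(dividends) I = 12.32·e^(−0.0747·12/12) = 11.4332
Fair futures F* = (S − I)·e^(rT) = (471.88 − 11.4332)·e^0.093375 = 460.4468 × 1.097873 = 505.5121
Market HK$507.64 > fair 505.5121: forward overpriced → cash-and-carry (borrow at r, buy the stock and collect the dividends, short the forward).
Profit at T = |F_mkt − F*| = |507.64 − 505.5121| = HK$2.13 per share

HK$2.13 per share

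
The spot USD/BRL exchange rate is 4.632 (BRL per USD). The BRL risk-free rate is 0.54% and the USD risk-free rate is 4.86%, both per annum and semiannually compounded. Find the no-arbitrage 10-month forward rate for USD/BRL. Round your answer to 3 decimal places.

By covered interest parity, F = S · (1+r_BRL/2)^(2T) / (1+r_USD/2)^(2T)
= 4.632 × 1.004504 / 1.040827 = 4.632 × 0.965102
F = 4.470 BRL per USD

4.470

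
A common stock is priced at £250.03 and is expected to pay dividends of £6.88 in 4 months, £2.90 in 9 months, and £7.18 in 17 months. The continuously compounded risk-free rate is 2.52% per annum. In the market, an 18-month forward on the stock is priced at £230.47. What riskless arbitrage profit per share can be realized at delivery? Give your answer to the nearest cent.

£11.96 per share

PV(dividends) I = 6.88·e^(−0.0252·4/12) + 2.90·e^(−0.0252·9/12) + 7.18·e^(−0.0252·17/12) = 16.5964
Fair forward F* = (S − I)·e^(rT) = (250.03 − 16.5964)·e^0.037800 = 233.4336 × 1.038524 = 242.4264
Market £230.47 < fair 242.4264: forward underpriced → reverse cash-and-carry (short the stock, invest proceeds at r, pay the dividends, go long the forward).
Profit at T = |F_mkt − F*| = |230.47 − 242.4264| = £11.96 per share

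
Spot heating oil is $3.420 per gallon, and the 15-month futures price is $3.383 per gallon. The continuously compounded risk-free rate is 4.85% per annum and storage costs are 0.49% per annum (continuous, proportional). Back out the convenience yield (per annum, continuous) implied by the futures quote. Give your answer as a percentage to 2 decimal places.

F = S·e^((r+u−y)T) ⇒ (r+u−y) = ln(F/S)/T
ln(3.383/3.420) = -0.010878; /T ⇒ -0.008702
y = r + u − ln(F/S)/T = 0.0485 + 0.0049 + 0.008702 = 0.062102
y = 6.21%

6.21%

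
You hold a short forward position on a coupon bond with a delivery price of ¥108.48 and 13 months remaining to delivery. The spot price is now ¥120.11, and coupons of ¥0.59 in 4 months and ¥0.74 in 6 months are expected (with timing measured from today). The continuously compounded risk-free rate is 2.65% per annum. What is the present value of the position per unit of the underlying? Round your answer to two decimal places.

PV(remaining coupons) I = 0.59·e^(−0.0265·4/12) + 0.74·e^(−0.0265·6/12) = 1.3151
Current forward F = (S − I)·e^(rT) = (120.11 − 1.3151)·e^(0.0265·13/12) = 118.7949 × 1.029124 = 122.2547
Value (long) = (F − K)·e^(−rT) = (122.2547 − 108.48) × 0.971700 = 13.3849
Short position value = −(long value) = -¥13.38

-¥13.38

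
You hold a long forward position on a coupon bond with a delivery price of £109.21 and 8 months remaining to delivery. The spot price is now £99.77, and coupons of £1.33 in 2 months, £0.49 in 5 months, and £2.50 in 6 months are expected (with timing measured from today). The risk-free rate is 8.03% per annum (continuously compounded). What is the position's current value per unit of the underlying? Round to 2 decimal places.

-£7.94

PV(remaining coupons) I = 1.33·e^(−0.0803·2/12) + 0.49·e^(−0.0803·5/12) + 2.50·e^(−0.0803·6/12) = 4.1878
Current forward F = (S − I)·e^(rT) = (99.77 − 4.1878)·e^(0.0803·8/12) = 95.5822 × 1.054992 = 100.8385
Value (long) = (F − K)·e^(−rT) = (100.8385 − 109.21) × 0.947874 = -7.9351
Value = -£7.94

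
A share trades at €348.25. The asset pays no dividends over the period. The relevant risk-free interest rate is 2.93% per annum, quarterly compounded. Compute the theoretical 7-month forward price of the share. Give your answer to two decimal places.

F = S · (1+r/4)^(4T)
= 348.25 × 1.017175
F = €354.23

€354.23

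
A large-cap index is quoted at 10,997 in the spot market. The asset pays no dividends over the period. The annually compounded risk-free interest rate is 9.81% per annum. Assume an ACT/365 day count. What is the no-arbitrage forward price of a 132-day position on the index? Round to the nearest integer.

F = S · (1+r)^T
= 10997 × 1.034422
F = 11,376

11,376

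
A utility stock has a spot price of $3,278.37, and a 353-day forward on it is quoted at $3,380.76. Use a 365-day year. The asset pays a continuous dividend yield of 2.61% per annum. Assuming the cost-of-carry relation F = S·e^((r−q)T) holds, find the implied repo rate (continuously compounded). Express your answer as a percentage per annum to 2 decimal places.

5.79%

From F = S·e^((r−q)T): (r − q) = ln(F/S)/T
ln(3380.76/3278.37) = ln(1.031232) = 0.030754
(r − q) = 0.030754 / (353/365) = 0.031799
r = ln(F/S)/T + q = 0.031799 + 0.0261 = 0.057899
r = 5.79%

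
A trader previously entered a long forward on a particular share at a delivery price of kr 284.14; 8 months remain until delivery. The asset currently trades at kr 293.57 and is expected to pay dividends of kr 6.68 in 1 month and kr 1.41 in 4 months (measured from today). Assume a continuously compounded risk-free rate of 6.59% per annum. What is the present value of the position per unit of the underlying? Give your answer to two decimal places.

kr 13.62

PV(remaining dividends) I = 6.68·e^(−0.0659·1/12) + 1.41·e^(−0.0659·4/12) = 8.0228
Current forward F = (S − I)·e^(rT) = (293.57 − 8.0228)·e^(0.0659·8/12) = 285.5472 × 1.044913 = 298.3720
Value (long) = (F − K)·e^(−rT) = (298.3720 − 284.14) × 0.957018 = 13.6203
Value = kr 13.62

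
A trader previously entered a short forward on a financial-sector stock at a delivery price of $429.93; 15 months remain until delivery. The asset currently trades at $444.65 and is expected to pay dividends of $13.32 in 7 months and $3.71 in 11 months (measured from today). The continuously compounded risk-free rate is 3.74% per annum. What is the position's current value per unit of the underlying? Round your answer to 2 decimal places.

-$17.74

PV(remaining dividends) I = 13.32·e^(−0.0374·7/12) + 3.71·e^(−0.0374·11/12) = 16.6175
Current forward F = (S − I)·e^(rT) = (444.65 − 16.6175)·e^(0.0374·15/12) = 428.0325 × 1.047860 = 448.5181
Value (long) = (F − K)·e^(−rT) = (448.5181 − 429.93) × 0.954326 = 17.7391
Short position value = −(long value) = -$17.74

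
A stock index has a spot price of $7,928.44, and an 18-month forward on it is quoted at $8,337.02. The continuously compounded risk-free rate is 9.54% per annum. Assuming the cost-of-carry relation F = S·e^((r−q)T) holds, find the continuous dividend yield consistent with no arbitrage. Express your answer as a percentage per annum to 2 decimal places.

6.19%

From F = S·e^((r−q)T): (r − q) = ln(F/S)/T
ln(8337.02/7928.44) = ln(1.051533) = 0.050249
(r − q) = 0.050249 / (18/12) = 0.033499
q = r − ln(F/S)/T = 0.0954 − 0.033499 = 0.061901
q = 6.19%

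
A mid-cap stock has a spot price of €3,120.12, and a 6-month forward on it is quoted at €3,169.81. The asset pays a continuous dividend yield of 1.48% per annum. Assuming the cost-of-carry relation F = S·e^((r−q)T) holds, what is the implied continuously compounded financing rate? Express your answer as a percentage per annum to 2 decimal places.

4.64%

From F = S·e^((r−q)T): (r − q) = ln(F/S)/T
ln(3169.81/3120.12) = ln(1.015926) = 0.015801
(r − q) = 0.015801 / (6/12) = 0.031602
r = ln(F/S)/T + q = 0.031602 + 0.0148 = 0.046402
r = 4.64%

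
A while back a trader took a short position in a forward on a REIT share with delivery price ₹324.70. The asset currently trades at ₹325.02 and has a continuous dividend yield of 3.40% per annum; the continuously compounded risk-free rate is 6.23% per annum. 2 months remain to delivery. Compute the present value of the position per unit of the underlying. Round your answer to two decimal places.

-₹1.84

Current fair forward for the remaining 2 months: F = S·e^((r − q)·T), (r − q) = 0.0623 − 0.0340 = 0.0283
F = 325.02 · e^(0.0283 × 2/12) = 325.02 × 1.004728 = 326.5567
Value of long forward = (F − K)·e^(−rT) = (326.5567 − 324.70) · e^(−0.0623·2/12)
= 1.8567 × 0.989670 = 1.84
Short position value = −(long value) = -₹1.84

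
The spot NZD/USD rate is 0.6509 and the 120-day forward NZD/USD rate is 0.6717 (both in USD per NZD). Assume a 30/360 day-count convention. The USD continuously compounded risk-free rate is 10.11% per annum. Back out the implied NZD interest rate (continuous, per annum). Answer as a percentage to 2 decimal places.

F = S·e^((r_USD − r_NZD)T) ⇒ r_NZD = r_USD − ln(F/S)/T
ln(0.6717/0.6509) = 0.031456; /(120/360) = 0.094368
r_NZD = 0.1011 − 0.094368 = 0.006732
r_NZD = 0.67%

0.67%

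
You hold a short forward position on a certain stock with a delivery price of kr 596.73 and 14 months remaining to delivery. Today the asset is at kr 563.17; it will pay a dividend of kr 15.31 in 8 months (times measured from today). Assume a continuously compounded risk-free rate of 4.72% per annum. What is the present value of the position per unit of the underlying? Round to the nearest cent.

PV(remaining dividends) I = 15.31·e^(−0.0472·8/12) = 14.8357
Current forward F = (S − I)·e^(rT) = (563.17 − 14.8357)·e^(0.0472·14/12) = 548.3343 × 1.056611 = 579.3761
Value (long) = (F − K)·e^(−rT) = (579.3761 − 596.73) × 0.946422 = -16.4241
Short position value = −(long value) = kr 16.42

kr 16.42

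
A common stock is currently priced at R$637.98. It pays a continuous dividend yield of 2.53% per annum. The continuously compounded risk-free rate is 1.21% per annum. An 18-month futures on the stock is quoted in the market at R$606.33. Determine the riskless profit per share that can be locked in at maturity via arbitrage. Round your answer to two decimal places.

R$19.14 per share

Fair futures: F* = S·e^(carry·T), with carry = (r − q) = 0.0121 − 0.0253 = -0.0132
F* = 637.98 · e^(-0.0132 × 18/12) = 637.98 · e^-0.019800 = 637.98 × 0.980395 = R$625.4724
Market R$606.33 < fair R$625.4724: forward underpriced → reverse cash-and-carry (short spot, go long the forward).
At maturity, profit = |F_mkt − F*| = |606.33 − 625.4724| = R$19.14 per share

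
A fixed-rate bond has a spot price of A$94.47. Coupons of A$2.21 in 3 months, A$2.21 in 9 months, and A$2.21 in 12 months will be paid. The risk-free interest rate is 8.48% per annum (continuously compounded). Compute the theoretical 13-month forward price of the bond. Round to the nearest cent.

PV(coupons) I = 2.21·e^(−0.0848·3/12) + 2.21·e^(−0.0848·9/12) + 2.21·e^(−0.0848·12/12)
I = 2.1636 + 2.0738 + 2.0303 = 6.2677
F = (S − I)·e^(rT) = (94.47 − 6.2677) · e^(0.0848·13/12)
= 88.2023 · e^0.091867 = 88.2023 × 1.096219 = A$96.69

A$96.69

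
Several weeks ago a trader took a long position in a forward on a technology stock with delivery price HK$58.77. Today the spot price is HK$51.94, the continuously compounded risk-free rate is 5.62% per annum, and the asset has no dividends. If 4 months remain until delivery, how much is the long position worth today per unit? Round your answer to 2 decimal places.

-HK$5.74

Current fair forward for the remaining 4 months: F = S·e^(r·T), r = 0.0562
F = 51.94 · e^(0.0562 × 4/12) = 51.94 × 1.018910 = 52.9222
Value of long forward = (F − K)·e^(−rT) = (52.9222 − 58.77) · e^(−0.0562·4/12)
= -5.8478 × 0.981441 = -5.74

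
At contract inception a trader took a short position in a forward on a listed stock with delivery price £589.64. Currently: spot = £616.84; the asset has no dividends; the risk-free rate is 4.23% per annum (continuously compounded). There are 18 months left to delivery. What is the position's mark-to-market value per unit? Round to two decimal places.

-£63.45

Current fair forward for the remaining 18 months: F = S·e^(r·T), r = 0.0423
F = 616.84 · e^(0.0423 × 18/12) = 616.84 × 1.065506 = 657.2467
Value of long forward = (F − K)·e^(−rT) = (657.2467 − 589.64) · e^(−0.0423·18/12)
= 67.6067 × 0.938521 = 63.45
Short position value = −(long value) = -£63.45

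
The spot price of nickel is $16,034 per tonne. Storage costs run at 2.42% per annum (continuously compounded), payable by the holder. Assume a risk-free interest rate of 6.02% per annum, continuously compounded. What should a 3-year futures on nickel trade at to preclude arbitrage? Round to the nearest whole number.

Net carry = r + u − y = 0.0602 + 0.0242 − 0.0000 = 0.0844
F = S·e^((r+u−y)T) = 16034 · e^(0.0844 × 3) = 16034 · e^0.253200
= 16034 × 1.288141 = $20,654 per tonne

$20,654 per tonne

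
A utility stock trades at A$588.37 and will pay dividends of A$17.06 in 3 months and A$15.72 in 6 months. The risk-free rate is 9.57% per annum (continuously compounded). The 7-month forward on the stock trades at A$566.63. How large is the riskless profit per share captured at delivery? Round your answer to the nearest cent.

PV(dividends) I = 17.06·e^(−0.0957·3/12) + 15.72·e^(−0.0957·6/12) = 31.6422
Fair forward F* = (S − I)·e^(rT) = (588.37 − 31.6422)·e^0.055825 = 556.7278 × 1.057413 = 588.6912
Market A$566.63 < fair 588.6912: forward underpriced → reverse cash-and-carry (short the stock, invest proceeds at r, pay the dividends, go long the forward).
Profit at T = |F_mkt − F*| = |566.63 − 588.6912| = A$22.06 per share

A$22.06 per share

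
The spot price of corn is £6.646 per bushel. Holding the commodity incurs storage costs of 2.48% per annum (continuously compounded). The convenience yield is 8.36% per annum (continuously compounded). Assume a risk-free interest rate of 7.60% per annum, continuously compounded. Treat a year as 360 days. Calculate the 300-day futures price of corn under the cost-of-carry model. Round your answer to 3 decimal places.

£6.742 per bushel

Net carry = r + u − y = 0.0760 + 0.0248 − 0.0836 = 0.0172
F = S·e^((r+u−y)T) = 6.646 · e^(0.0172 × 300/360) = 6.646 · e^0.014333
= 6.646 × 1.014436 = £6.742 per bushel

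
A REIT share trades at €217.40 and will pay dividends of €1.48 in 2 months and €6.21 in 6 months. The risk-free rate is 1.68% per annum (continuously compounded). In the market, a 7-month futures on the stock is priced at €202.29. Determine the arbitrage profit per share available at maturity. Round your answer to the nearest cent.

PV(dividends) I = 1.48·e^(−0.0168·2/12) + 6.21·e^(−0.0168·6/12) = 7.6339
Fair futures F* = (S − I)·e^(rT) = (217.40 − 7.6339)·e^0.009800 = 209.7661 × 1.009848 = 211.8319
Market €202.29 < fair 211.8319: forward underpriced → reverse cash-and-carry (short the stock, invest proceeds at r, pay the dividends, go long the forward).
Profit at T = |F_mkt − F*| = |202.29 − 211.8319| = €9.54 per share

€9.54 per share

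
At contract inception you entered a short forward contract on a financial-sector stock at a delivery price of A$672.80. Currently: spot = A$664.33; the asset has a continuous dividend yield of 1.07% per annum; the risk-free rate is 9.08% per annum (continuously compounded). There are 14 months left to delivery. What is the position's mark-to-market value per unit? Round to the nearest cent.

-A$50.92

Current fair forward for the remaining 14 months: F = S·e^((r − q)·T), (r − q) = 0.0908 − 0.0107 = 0.0801
F = 664.33 · e^(0.0801 × 14/12) = 664.33 × 1.097956 = 729.4051
Value of long forward = (F − K)·e^(−rT) = (729.4051 − 672.80) · e^(−0.0908·14/12)
= 56.6051 × 0.899485 = 50.92
Short position value = −(long value) = -A$50.92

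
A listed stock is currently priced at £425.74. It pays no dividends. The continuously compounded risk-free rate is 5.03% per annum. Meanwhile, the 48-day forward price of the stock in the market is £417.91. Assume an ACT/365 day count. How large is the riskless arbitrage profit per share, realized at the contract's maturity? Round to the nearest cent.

£10.66 per share

Fair forward: F* = S·e^(carry·T), with carry = r = 0.0503
F* = 425.74 · e^(0.0503 × 48/365) = 425.74 · e^0.006615 = 425.74 × 1.006637 = £428.5656
Market £417.91 < fair £428.5656: forward underpriced → reverse cash-and-carry (short spot, go long the forward).
At maturity, profit = |F_mkt − F*| = |417.91 − 428.5656| = £10.66 per share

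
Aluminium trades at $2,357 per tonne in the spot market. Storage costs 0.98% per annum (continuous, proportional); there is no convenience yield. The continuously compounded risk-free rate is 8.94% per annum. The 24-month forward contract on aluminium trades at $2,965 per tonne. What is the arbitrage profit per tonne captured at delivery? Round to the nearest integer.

$91 per tonne

Fair forward: F* = S·e^(carry·T), with carry = (r + u) = 0.0894 + 0.0098 = 0.0992
F* = 2357 · e^(0.0992 × 24/12) = 2357 · e^0.198400 = 2357 × 1.219450 = $2874.2436
Market $2965 > fair $2874.2436: forward overpriced → cash-and-carry (buy spot, short the forward).
At maturity, profit = |F_mkt − F*| = |2965 − 2874.2436| = $91 per tonne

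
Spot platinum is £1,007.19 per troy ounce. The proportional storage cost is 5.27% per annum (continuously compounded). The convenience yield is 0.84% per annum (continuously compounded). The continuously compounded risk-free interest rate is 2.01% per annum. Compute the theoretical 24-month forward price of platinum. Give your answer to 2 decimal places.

Net carry = r + u − y = 0.0201 + 0.0527 − 0.0084 = 0.0644
F = S·e^((r+u−y)T) = 1007.19 · e^(0.0644 × 24/12) = 1007.19 · e^0.12880000
= 1007.19 × 1.13746261 = £1,145.64 per troy ounce

£1,145.64 per troy ounce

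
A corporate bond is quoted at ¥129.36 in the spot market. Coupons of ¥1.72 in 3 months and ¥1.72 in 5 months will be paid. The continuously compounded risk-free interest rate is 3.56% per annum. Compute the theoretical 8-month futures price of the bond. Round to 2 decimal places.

PV(coupons) I = 1.72·e^(−0.0356·3/12) + 1.72·e^(−0.0356·5/12)
I = 1.7048 + 1.6947 = 3.3995
F = (S − I)·e^(rT) = (129.36 − 3.3995) · e^(0.0356·8/12)
= 125.9605 · e^0.023733 = 125.9605 × 1.024017 = ¥128.99

¥128.99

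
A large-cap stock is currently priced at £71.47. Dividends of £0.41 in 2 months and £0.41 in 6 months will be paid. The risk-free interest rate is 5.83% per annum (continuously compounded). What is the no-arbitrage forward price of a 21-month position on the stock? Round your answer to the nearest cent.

PV(dividends) I = 0.41·e^(−0.0583·2/12) + 0.41·e^(−0.0583·6/12)
I = 0.4060 + 0.3982 = 0.8042
F = (S − I)·e^(rT) = (71.47 − 0.8042) · e^(0.0583·21/12)
= 70.6658 · e^0.102025 = 70.6658 × 1.107411 = £78.26

£78.26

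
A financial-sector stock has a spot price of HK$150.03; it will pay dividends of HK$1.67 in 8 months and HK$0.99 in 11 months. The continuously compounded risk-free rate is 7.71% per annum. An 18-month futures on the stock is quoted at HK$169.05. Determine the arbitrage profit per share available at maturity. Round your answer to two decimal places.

HK$3.44 per share

PV(dividends) I = 1.67·e^(−0.0771·8/12) + 0.99·e^(−0.0771·11/12) = 2.5088
Fair futures F* = (S − I)·e^(rT) = (150.03 − 2.5088)·e^0.115650 = 147.5212 × 1.122603 = 165.6077
Market HK$169.05 > fair 165.6077: forward overpriced → cash-and-carry (borrow at r, buy the stock and collect the dividends, short the forward).
Profit at T = |F_mkt − F*| = |169.05 − 165.6077| = HK$3.44 per share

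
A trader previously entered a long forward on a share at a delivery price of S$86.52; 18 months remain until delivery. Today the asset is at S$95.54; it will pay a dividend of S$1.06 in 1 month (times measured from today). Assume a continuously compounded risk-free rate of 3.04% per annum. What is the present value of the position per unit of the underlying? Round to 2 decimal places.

S$11.82

PV(remaining dividends) I = 1.06·e^(−0.0304·1/12) = 1.0573
Current forward F = (S − I)·e^(rT) = (95.54 − 1.0573)·e^(0.0304·18/12) = 94.4827 × 1.046656 = 98.8909
Value (long) = (F − K)·e^(−rT) = (98.8909 − 86.52) × 0.955424 = 11.8195
Value = S$11.82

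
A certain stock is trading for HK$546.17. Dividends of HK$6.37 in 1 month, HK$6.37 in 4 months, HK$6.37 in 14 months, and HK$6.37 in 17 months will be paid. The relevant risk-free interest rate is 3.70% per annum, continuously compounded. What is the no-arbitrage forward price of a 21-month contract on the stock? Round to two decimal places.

PV(dividends) I = 6.37·e^(−0.0370·1/12) + 6.37·e^(−0.0370·4/12) + 6.37·e^(−0.0370·14/12) + 6.37·e^(−0.0370·17/12)
I = 6.3504 + 6.2919 + 6.1009 + 6.0447 = 24.7879
F = (S − I)·e^(rT) = (546.17 − 24.7879) · e^(0.0370·21/12)
= 521.3821 · e^0.064750 = 521.3821 × 1.066892 = HK$556.26

HK$556.26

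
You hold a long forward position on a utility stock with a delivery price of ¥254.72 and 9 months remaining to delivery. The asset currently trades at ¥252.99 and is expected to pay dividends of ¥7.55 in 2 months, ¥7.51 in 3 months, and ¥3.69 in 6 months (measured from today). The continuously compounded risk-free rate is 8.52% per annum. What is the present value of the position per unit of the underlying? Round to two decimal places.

-¥4.29

PV(remaining dividends) I = 7.55·e^(−0.0852·2/12) + 7.51·e^(−0.0852·3/12) + 3.69·e^(−0.0852·6/12) = 18.3314
Current forward F = (S − I)·e^(rT) = (252.99 − 18.3314)·e^(0.0852·9/12) = 234.6586 × 1.065986 = 250.1428
Value (long) = (F − K)·e^(−rT) = (250.1428 − 254.72) × 0.938099 = -4.2939
Value = -¥4.29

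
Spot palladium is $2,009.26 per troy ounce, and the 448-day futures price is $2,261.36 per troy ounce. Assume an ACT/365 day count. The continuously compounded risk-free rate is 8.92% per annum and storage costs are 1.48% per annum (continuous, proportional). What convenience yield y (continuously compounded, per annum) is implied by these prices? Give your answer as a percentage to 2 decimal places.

F = S·e^((r+u−y)T) ⇒ (r+u−y) = ln(F/S)/T
ln(2261.36/2009.26) = 0.118200; /T ⇒ 0.096301
y = r + u − ln(F/S)/T = 0.0892 + 0.0148 − 0.096301 = 0.007699
y = 0.77%

0.77%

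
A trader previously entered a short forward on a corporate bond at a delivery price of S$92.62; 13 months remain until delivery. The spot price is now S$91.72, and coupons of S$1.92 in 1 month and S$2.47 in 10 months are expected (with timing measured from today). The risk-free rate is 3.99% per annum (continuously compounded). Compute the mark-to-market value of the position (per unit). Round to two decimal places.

S$1.28

PV(remaining coupons) I = 1.92·e^(−0.0399·1/12) + 2.47·e^(−0.0399·10/12) = 4.3028
Current forward F = (S − I)·e^(rT) = (91.72 − 4.3028)·e^(0.0399·13/12) = 87.4172 × 1.044173 = 91.2787
Value (long) = (F − K)·e^(−rT) = (91.2787 − 92.62) × 0.957696 = -1.2846
Short position value = −(long value) = S$1.28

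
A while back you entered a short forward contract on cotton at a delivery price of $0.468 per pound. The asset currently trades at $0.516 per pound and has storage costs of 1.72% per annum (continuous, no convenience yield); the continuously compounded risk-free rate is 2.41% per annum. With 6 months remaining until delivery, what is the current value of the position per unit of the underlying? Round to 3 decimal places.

-$0.058 per pound

Current fair forward for the remaining 6 months: F = S·e^((r + u)·T), (r + u) = 0.0241 + 0.0172 = 0.0413
F = 0.516 · e^(0.0413 × 6/12) = 0.516 × 1.020865 = 0.5268
Value of long forward = (F − K)·e^(−rT) = (0.5268 − 0.468) · e^(−0.0241·6/12)
= 0.0588 × 0.988022 = 0.058
Short position value = −(long value) = -$0.058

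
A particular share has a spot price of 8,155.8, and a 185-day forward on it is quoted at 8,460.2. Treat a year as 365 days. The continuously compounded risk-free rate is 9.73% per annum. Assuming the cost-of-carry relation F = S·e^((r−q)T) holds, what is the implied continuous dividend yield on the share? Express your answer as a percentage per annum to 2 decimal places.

From F = S·e^((r−q)T): (r − q) = ln(F/S)/T
ln(8460.2/8155.8) = ln(1.037323) = 0.036643
(r − q) = 0.036643 / (185/365) = 0.072296
q = r − ln(F/S)/T = 0.0973 − 0.072296 = 0.025004
q = 2.50%

2.50%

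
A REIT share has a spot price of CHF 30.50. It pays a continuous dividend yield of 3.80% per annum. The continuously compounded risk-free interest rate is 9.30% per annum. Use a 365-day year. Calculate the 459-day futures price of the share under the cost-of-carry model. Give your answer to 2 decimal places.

F = S·e^((r − q)T) = 30.50 · e^((0.0930 − 0.0380) × 459/365)
= 30.50 · e^0.069164 = 30.50 × 1.071612
F = CHF 32.68

CHF 32.68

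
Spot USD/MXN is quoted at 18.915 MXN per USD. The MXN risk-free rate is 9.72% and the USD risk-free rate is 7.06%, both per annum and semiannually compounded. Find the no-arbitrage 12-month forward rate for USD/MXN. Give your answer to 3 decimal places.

By covered interest parity, F = S · (1+r_MXN/2)^(2T) / (1+r_USD/2)^(2T)
= 18.915 × 1.099562 / 1.071846 = 18.915 × 1.025858
F = 19.404 MXN per USD

19.404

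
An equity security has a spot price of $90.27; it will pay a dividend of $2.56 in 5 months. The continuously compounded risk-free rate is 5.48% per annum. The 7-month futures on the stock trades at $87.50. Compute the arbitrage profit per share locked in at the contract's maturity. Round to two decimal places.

$3.12 per share

PV(dividends) I = 2.56·e^(−0.0548·5/12) = 2.5022
Fair futures F* = (S − I)·e^(rT) = (90.27 − 2.5022)·e^0.031967 = 87.7678 × 1.032483 = 90.6188
Market $87.50 < fair 90.6188: forward underpriced → reverse cash-and-carry (short the stock, invest proceeds at r, pay the dividends, go long the forward).
Profit at T = |F_mkt − F*| = |87.50 − 90.6188| = $3.12 per share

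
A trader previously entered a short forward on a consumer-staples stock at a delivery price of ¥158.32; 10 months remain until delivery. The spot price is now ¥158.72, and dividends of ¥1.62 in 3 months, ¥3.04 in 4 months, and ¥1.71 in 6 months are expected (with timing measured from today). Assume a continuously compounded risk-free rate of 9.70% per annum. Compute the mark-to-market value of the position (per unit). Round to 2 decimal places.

PV(remaining dividends) I = 1.62·e^(−0.0970·3/12) + 3.04·e^(−0.0970·4/12) + 1.71·e^(−0.0970·6/12) = 6.1535
Current forward F = (S − I)·e^(rT) = (158.72 − 6.1535)·e^(0.0970·10/12) = 152.5665 × 1.084190 = 165.4111
Value (long) = (F − K)·e^(−rT) = (165.4111 − 158.32) × 0.922347 = 6.5405
Short position value = −(long value) = -¥6.54

-¥6.54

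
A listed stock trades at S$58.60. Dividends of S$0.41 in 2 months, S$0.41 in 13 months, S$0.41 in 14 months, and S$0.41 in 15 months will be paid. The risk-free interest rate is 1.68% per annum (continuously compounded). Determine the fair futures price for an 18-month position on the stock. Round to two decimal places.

PV(dividends) I = 0.41·e^(−0.0168·2/12) + 0.41·e^(−0.0168·13/12) + 0.41·e^(−0.0168·14/12) + 0.41·e^(−0.0168·15/12)
I = 0.4089 + 0.4026 + 0.4020 + 0.4015 = 1.6150
F = (S − I)·e^(rT) = (58.60 − 1.6150) · e^(0.0168·18/12)
= 56.9850 · e^0.025200 = 56.9850 × 1.025520 = S$58.44

S$58.44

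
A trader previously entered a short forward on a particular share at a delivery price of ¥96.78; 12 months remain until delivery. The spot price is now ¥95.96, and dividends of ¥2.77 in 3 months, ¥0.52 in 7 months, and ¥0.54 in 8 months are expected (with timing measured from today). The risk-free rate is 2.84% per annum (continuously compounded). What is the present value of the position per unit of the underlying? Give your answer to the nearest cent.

¥1.90

PV(remaining dividends) I = 2.77·e^(−0.0284·3/12) + 0.52·e^(−0.0284·7/12) + 0.54·e^(−0.0284·8/12) = 3.7917
Current forward F = (S − I)·e^(rT) = (95.96 − 3.7917)·e^(0.0284·12/12) = 92.1683 × 1.028807 = 94.8234
Value (long) = (F − K)·e^(−rT) = (94.8234 − 96.78) × 0.971999 = -1.9018
Short position value = −(long value) = ¥1.90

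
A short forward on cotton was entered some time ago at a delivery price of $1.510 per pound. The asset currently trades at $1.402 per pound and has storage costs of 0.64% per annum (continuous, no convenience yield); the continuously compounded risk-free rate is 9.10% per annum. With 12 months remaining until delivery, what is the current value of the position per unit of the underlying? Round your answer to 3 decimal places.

Current fair forward for the remaining 12 months: F = S·e^((r + u)·T), (r + u) = 0.0910 + 0.0064 = 0.0974
F = 1.402 · e^(0.0974 × 12/12) = 1.402 × 1.102301 = 1.5454
Value of long forward = (F − K)·e^(−rT) = (1.5454 − 1.510) · e^(−0.0910·12/12)
= 0.0354 × 0.913018 = 0.032
Short position value = −(long value) = -$0.032

-$0.032 per pound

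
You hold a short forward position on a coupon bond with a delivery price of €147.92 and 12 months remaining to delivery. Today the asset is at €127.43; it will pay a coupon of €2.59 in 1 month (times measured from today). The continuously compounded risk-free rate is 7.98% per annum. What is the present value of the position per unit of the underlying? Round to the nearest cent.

€11.72

PV(remaining coupons) I = 2.59·e^(−0.0798·1/12) = 2.5728
Current forward F = (S − I)·e^(rT) = (127.43 − 2.5728)·e^(0.0798·12/12) = 124.8572 × 1.083070 = 135.2291
Value (long) = (F − K)·e^(−rT) = (135.2291 − 147.92) × 0.923301 = -11.7175
Short position value = −(long value) = €11.72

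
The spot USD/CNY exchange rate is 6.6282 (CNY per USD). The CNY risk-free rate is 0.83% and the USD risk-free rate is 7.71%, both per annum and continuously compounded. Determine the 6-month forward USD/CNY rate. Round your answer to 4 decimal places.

6.4041

F = S·e^((r_CNY − r_USD)T) = 6.6282 · e^((0.0083 − 0.0771) × 6/12)
= 6.6282 · e^-0.034400 = 6.6282 × 0.966185
F = 6.4041 CNY per USD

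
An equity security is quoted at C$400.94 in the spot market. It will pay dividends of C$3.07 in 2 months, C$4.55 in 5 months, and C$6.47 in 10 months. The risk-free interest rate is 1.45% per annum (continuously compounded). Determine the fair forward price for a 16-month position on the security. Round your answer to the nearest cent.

C$394.52

PV(dividends) I = 3.07·e^(−0.0145·2/12) + 4.55·e^(−0.0145·5/12) + 6.47·e^(−0.0145·10/12)
I = 3.0626 + 4.5226 + 6.3923 = 13.9775
F = (S − I)·e^(rT) = (400.94 − 13.9775) · e^(0.0145·16/12)
= 386.9625 · e^0.019333 = 386.9625 × 1.019521 = C$394.52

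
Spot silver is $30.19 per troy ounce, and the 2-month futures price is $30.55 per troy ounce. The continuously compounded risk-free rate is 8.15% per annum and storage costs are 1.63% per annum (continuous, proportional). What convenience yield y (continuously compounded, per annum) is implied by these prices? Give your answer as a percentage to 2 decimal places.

2.67%

F = S·e^((r+u−y)T) ⇒ (r+u−y) = ln(F/S)/T
ln(30.55/30.19) = 0.011854; /T ⇒ 0.071124
y = r + u − ln(F/S)/T = 0.0815 + 0.0163 − 0.071124 = 0.026676
y = 2.67%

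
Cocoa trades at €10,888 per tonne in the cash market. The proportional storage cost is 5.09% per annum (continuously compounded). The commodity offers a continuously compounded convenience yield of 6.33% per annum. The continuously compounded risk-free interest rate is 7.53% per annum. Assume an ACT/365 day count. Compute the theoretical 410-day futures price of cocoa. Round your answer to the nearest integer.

Net carry = r + u − y = 0.0753 + 0.0509 − 0.0633 = 0.0629
F = S·e^((r+u−y)T) = 10888 · e^(0.0629 × 410/365) = 10888 · e^0.070655
= 10888 × 1.073211 = €11,685 per tonne

€11,685 per tonne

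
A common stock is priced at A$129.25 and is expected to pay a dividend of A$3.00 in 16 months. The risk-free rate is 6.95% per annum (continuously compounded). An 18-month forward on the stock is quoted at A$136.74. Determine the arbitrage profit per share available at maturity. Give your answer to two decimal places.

PV(dividends) I = 3.00·e^(−0.0695·16/12) = 2.7345
Fair forward F* = (S − I)·e^(rT) = (129.25 − 2.7345)·e^0.104250 = 126.5155 × 1.109878 = 140.4168
Market A$136.74 < fair 140.4168: forward underpriced → reverse cash-and-carry (short the stock, invest proceeds at r, pay the dividends, go long the forward).
Profit at T = |F_mkt − F*| = |136.74 − 140.4168| = A$3.68 per share

A$3.68 per share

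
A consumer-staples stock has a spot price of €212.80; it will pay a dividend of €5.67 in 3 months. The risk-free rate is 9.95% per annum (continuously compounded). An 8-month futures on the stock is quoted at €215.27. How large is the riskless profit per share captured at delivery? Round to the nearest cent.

PV(dividends) I = 5.67·e^(−0.0995·3/12) = 5.5307
Fair futures F* = (S − I)·e^(rT) = (212.80 − 5.5307)·e^0.066333 = 207.2693 × 1.068582 = 221.4842
Market €215.27 < fair 221.4842: forward underpriced → reverse cash-and-carry (short the stock, invest proceeds at r, pay the dividends, go long the forward).
Profit at T = |F_mkt − F*| = |215.27 − 221.4842| = €6.21 per share

€6.21 per share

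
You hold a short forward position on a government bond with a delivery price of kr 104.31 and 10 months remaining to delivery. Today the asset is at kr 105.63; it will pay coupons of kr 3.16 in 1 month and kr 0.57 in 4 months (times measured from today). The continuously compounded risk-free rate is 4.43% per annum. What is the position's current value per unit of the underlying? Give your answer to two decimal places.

PV(remaining coupons) I = 3.16·e^(−0.0443·1/12) + 0.57·e^(−0.0443·4/12) = 3.7100
Current forward F = (S − I)·e^(rT) = (105.63 − 3.7100)·e^(0.0443·10/12) = 101.9200 × 1.037607 = 105.7529
Value (long) = (F − K)·e^(−rT) = (105.7529 − 104.31) × 0.963756 = 1.3906
Short position value = −(long value) = -kr 1.39

-kr 1.39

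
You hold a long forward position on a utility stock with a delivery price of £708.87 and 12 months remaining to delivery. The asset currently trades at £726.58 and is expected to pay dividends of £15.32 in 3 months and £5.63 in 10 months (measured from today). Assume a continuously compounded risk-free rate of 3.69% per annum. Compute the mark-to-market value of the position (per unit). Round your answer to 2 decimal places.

£22.75

PV(remaining dividends) I = 15.32·e^(−0.0369·3/12) + 5.63·e^(−0.0369·10/12) = 20.6388
Current forward F = (S − I)·e^(rT) = (726.58 − 20.6388)·e^(0.0369·12/12) = 705.9412 × 1.037589 = 732.4768
Value (long) = (F − K)·e^(−rT) = (732.4768 − 708.87) × 0.963773 = 22.7516
Value = £22.75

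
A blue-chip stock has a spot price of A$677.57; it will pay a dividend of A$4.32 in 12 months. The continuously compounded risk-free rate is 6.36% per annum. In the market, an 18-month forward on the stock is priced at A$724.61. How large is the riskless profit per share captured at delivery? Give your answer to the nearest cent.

A$16.32 per share

PV(dividends) I = 4.32·e^(−0.0636·12/12) = 4.0538
Fair forward F* = (S − I)·e^(rT) = (677.57 − 4.0538)·e^0.095400 = 673.5162 × 1.100099 = 740.9345
Market A$724.61 < fair 740.9345: forward underpriced → reverse cash-and-carry (short the stock, invest proceeds at r, pay the dividends, go long the forward).
Profit at T = |F_mkt − F*| = |724.61 − 740.9345| = A$16.32 per share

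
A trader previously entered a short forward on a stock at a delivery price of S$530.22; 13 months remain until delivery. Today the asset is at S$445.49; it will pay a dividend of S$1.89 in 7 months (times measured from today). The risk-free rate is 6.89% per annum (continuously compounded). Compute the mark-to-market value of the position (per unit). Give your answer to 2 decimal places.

PV(remaining dividends) I = 1.89·e^(−0.0689·7/12) = 1.8155
Current forward F = (S − I)·e^(rT) = (445.49 − 1.8155)·e^(0.0689·13/12) = 443.6745 × 1.077498 = 478.0584
Value (long) = (F − K)·e^(−rT) = (478.0584 − 530.22) × 0.928076 = -48.4099
Short position value = −(long value) = S$48.41

S$48.41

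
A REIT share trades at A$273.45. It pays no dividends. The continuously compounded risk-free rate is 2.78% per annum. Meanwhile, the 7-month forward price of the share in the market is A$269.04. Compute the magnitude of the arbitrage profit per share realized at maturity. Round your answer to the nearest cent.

A$8.88 per share

Fair forward: F* = S·e^(carry·T), with carry = r = 0.0278
F* = 273.45 · e^(0.0278 × 7/12) = 273.45 · e^0.016217 = 273.45 × 1.016349 = A$277.9206
Market A$269.04 < fair A$277.9206: forward underpriced → reverse cash-and-carry (short spot, go long the forward).
At maturity, profit = |F_mkt − F*| = |269.04 − 277.9206| = A$8.88 per share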